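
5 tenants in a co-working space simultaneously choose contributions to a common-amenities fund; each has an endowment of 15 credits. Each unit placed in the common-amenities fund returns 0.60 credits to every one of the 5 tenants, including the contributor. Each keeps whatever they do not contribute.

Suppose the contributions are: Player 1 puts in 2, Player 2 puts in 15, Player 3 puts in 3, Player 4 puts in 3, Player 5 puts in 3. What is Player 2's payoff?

15.60 credits

Total contributed: 2 + 15 + 3 + 3 + 3 = 26.
Each receives 0.60 × 26 = 15.60 from the common-amenities fund.
Player 2 keeps 15 − 15 = 0, so Player 2's payoff is 0 + 15.60 = 15.60.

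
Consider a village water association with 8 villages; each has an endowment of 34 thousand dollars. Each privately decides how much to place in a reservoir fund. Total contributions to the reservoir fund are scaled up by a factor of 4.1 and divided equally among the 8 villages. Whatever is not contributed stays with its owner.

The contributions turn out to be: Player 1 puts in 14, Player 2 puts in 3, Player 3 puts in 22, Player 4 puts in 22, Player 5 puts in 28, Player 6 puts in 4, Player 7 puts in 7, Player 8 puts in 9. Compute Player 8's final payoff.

80.86 thousand dollars

Total contributed: 14 + 3 + 22 + 22 + 28 + 4 + 7 + 9 = 109.
Each receives 4.1 × 109 / 8 = 55.86 from the reservoir fund.
Player 8 keeps 34 − 9 = 25, so Player 8's payoff is 25 + 55.86 = 80.86.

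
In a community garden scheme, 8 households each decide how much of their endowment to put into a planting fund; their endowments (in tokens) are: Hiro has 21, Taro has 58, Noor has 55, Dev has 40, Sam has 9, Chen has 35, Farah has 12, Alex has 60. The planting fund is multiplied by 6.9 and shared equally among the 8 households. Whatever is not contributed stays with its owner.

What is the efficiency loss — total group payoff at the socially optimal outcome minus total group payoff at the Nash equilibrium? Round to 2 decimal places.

The private return per contributed unit is 6.9/8 = 0.8625 < 1 for every player regardless of endowment, so the Nash equilibrium is zero contribution and the group total is Σ E_j = 21 + 58 + 55 + 40 + 9 + 35 + 12 + 60 = 290.
Each contributed unit returns 6.900 to the group, so the social optimum is full contribution by everyone: group total = 6.900 × 290 = 2001.00.
Efficiency loss = (6.900 − 1) × 290 = 1711.00.

1711.00 tokens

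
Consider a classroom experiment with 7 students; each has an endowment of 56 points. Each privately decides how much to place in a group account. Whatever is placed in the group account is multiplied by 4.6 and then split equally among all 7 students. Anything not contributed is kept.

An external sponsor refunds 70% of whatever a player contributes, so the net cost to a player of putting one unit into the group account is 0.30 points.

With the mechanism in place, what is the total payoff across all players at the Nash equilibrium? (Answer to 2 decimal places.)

With the mechanism, a contributed unit returns (4.6/7) / 0.30 = 2.1905 per unit of net cost to the contributor — now above 1 — so contributing fully is weakly dominant for every player.
At the Nash equilibrium everyone contributes 56. Group total payoff = 7 × (56 × 0.70 + 4.6 × 56) = 2077.60.

2077.60 points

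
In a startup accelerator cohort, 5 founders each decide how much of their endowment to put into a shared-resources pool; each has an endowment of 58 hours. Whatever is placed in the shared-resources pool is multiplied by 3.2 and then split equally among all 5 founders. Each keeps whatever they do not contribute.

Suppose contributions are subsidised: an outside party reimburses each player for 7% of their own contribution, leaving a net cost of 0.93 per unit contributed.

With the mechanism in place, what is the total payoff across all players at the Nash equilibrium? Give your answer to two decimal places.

The effective private return is (3.2/5) / 0.93 = 0.6882, which is still under 1, so the mechanism doesn't change anyone's dominant strategy: zero contribution.
At the Nash equilibrium no one contributes; group total payoff = 5 × 58 = 290.

290.00 hours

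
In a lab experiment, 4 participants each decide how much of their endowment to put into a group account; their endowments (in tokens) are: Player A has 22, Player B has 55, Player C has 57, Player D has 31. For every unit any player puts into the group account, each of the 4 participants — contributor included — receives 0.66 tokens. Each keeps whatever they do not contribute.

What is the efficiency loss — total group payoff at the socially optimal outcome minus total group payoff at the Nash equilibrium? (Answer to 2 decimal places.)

270.60 tokens

The private return per contributed unit is 0.66 < 1 for everyone, so the Nash equilibrium is zero contribution and the group total is Σ E_j = 22 + 55 + 57 + 31 = 165.
Each contributed unit returns 2.640 to the group, so the social optimum is full contribution by everyone: group total = 2.640 × 165 = 435.60.
Efficiency loss = (2.640 − 1) × 165 = 270.60.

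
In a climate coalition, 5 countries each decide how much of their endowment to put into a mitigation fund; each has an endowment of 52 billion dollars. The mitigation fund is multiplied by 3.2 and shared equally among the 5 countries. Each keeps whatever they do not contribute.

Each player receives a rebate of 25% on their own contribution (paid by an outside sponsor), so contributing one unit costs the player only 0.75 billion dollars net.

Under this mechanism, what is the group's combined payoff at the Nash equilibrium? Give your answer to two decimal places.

260.00 billion dollars

The effective private return is (3.2/5) / 0.75 = 0.8533, which is still under 1, so the mechanism doesn't change anyone's dominant strategy: zero contribution.
Everyone keeps their endowment and the group total is 5 × 52 = 260.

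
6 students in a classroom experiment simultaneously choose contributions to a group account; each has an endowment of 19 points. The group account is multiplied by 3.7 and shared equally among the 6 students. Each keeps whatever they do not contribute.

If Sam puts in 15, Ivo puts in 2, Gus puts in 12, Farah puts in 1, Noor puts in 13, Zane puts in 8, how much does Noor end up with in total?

Total contributed: 15 + 2 + 12 + 1 + 13 + 8 = 51.
Each receives 3.7 × 51 / 6 = 31.45 from the group account.
Noor keeps 19 − 13 = 6, so Noor's payoff is 6 + 31.45 = 37.45.

37.45 points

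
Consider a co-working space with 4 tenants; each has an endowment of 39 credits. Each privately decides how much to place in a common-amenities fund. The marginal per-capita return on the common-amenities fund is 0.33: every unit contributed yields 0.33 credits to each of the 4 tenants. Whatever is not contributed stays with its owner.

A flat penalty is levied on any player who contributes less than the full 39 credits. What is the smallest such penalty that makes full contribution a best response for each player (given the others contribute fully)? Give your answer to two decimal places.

Given the others contribute fully, the best deviation is to contribute 0 (any partial contribution still incurs the fine and gives up units whose private return 0.33 is below 1).
Deviating from 39 to 0 saves 39 credits but forfeits the deviator's share of the drop in the common-amenities fund: 0.33 × 39 = 12.87.
So the deviation gain is 39 − 12.87 = 26.13, and the fine must be at least 26.13 credits to wipe it out.

26.13 credits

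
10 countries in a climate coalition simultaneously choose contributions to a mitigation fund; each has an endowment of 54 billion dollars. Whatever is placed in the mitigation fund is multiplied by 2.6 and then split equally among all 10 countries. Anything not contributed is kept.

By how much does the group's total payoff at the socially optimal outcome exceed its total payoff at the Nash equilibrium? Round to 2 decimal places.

864.00 billion dollars

Each contributed unit returns 2.6/10 = 0.2600 to its contributor — below 1 — so contributing 0 is dominant for every player. At the Nash equilibrium everyone keeps their 54, and the group total is 10 × 54 = 540.
Each contributed unit returns 2.600 to the group as a whole (0.2600 to each of 10 players), which exceeds 1, so the social optimum is full contribution: group total = 2.600 × 540 = 1404.00.
Efficiency loss = 1404.00 − 540 = 864.00.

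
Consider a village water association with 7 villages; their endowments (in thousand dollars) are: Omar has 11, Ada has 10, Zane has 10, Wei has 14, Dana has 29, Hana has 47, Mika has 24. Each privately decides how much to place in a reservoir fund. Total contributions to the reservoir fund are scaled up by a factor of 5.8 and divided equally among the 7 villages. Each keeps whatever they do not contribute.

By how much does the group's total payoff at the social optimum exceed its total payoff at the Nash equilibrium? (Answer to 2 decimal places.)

The private return per contributed unit is 5.8/7 = 0.8286 < 1 for every player regardless of endowment, so the Nash equilibrium is zero contribution and the group total is Σ E_j = 11 + 10 + 10 + 14 + 29 + 47 + 24 = 145.
Each contributed unit returns 5.800 to the group, so the social optimum is full contribution by everyone: group total = 5.800 × 145 = 841.00.
Efficiency loss = (5.800 − 1) × 145 = 696.00.

696.00 thousand dollars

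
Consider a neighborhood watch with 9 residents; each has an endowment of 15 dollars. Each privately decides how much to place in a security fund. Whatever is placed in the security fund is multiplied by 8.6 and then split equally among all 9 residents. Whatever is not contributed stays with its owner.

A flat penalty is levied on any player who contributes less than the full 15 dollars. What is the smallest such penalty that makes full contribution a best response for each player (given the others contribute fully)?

Given the others contribute fully, the best deviation is to contribute 0 (any partial contribution still incurs the fine and gives up units whose private return 0.9556 is below 1).
Deviating from 15 to 0 saves 15 dollars but forfeits the deviator's share of the drop in the security fund: 8.6/9 × 15 = 14.33.
So the deviation gain is 15 − 14.33 = 0.67, and the fine must be at least 0.67 dollars to wipe it out.

0.67 dollars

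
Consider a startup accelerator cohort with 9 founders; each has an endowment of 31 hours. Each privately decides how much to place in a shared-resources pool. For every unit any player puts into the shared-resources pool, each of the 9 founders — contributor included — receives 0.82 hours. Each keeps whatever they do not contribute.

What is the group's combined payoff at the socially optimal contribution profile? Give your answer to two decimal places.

Each contributed unit returns 7.380 to the group as a whole (0.82 to each of 9 players), which exceeds 1, so the social optimum is full contribution: group total = 7.380 × 279 = 2059.02.

2059.02 hours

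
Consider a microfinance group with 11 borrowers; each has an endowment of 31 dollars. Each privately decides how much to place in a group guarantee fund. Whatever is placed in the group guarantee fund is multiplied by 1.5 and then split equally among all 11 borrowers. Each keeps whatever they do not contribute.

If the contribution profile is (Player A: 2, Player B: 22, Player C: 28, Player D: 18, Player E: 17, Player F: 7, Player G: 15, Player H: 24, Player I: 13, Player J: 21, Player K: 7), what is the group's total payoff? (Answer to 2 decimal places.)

Total contributed: 2 + 22 + 28 + 18 + 17 + 7 + 15 + 24 + 13 + 21 + 7 = 174; total kept: 11 × 31 − 174 = 167.
The group guarantee fund pays out 1.5 × 174 = 261.00 in aggregate.
Group total = 167 + 261.00 = 428.00.

428.00 dollars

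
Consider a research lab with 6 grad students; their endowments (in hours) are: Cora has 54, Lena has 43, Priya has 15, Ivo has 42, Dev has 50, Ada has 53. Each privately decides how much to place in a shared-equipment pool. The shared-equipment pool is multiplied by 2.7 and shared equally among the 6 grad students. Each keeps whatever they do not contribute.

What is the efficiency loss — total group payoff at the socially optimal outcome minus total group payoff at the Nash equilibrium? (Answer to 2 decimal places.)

436.90 hours

The private return per contributed unit is 2.7/6 = 0.4500 < 1 for every player regardless of endowment, so the Nash equilibrium is zero contribution and the group total is Σ E_j = 54 + 43 + 15 + 42 + 50 + 53 = 257.
Each contributed unit returns 2.700 to the group, so the social optimum is full contribution by everyone: group total = 2.700 × 257 = 693.90.
Efficiency loss = (2.700 − 1) × 257 = 436.90.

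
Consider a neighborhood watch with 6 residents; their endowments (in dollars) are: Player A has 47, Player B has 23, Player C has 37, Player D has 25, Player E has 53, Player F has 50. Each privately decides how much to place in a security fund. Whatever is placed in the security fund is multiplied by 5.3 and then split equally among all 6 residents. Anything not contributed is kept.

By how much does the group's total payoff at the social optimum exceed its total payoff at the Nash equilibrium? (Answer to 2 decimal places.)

The private return per contributed unit is 5.3/6 = 0.8833 < 1 for every player regardless of endowment, so the Nash equilibrium is zero contribution and the group total is Σ E_j = 47 + 23 + 37 + 25 + 53 + 50 = 235.
Each contributed unit returns 5.300 to the group, so the social optimum is full contribution by everyone: group total = 5.300 × 235 = 1245.50.
Efficiency loss = (5.300 − 1) × 235 = 1010.50.

1010.50 dollars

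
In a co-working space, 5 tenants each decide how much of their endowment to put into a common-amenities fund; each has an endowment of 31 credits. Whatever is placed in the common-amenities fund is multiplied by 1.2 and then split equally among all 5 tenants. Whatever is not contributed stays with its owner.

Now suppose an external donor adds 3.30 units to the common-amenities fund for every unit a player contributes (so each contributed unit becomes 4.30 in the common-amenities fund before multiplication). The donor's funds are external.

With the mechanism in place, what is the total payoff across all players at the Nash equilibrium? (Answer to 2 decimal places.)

799.80 credits

The effective private return per unit is now 1.2 × 4.30 / 5 = 1.0320 > 1, so every player's dominant strategy flips to full contribution.
At the Nash equilibrium everyone contributes 31. Group total payoff = 1.2 × 4.30 × 155 = 799.80.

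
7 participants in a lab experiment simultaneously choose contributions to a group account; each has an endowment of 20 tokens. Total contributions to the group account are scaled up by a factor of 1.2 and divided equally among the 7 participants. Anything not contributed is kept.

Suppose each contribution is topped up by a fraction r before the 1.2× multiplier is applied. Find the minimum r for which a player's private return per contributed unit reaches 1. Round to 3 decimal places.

4.833

With matching at rate r, one contributed unit becomes (1 + r) in the group account and returns 1.2 × (1 + r) / 7 to the contributor.
Setting this equal to 1: 1 + r = 7/1.2 = 5.8333.
So the minimum matching rate is r = 5.8333 − 1 = 4.833.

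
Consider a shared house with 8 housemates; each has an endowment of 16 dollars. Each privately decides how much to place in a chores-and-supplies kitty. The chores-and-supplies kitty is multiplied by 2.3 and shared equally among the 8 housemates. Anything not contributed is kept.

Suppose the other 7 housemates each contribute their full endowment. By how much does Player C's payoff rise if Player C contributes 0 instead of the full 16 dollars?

Switching from a contribution of 16 to 0 lets Player C keep an extra 16 dollars, but lowers the chores-and-supplies kitty by 16, which costs Player C their own share of that drop: 2.3/8 × 16 = 4.60.
Net gain = 16 − 4.60 = 11.40. The private return per contributed unit (0.2875) is below 1, so free-riding is indeed the best response regardless of what the others do.

11.40 dollars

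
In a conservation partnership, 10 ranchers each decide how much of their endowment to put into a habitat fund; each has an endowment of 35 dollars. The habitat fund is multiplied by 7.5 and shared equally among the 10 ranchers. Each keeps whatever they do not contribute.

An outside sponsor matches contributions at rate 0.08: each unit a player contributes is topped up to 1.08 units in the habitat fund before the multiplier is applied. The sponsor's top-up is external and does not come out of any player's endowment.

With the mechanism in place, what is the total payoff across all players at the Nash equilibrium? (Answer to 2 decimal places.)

The effective private return is 7.5 × 1.08 / 10 = 0.8100, which is still under 1, so the mechanism doesn't change anyone's dominant strategy: zero contribution.
At the Nash equilibrium no one contributes; group total payoff = 10 × 35 = 350.

350.00 dollars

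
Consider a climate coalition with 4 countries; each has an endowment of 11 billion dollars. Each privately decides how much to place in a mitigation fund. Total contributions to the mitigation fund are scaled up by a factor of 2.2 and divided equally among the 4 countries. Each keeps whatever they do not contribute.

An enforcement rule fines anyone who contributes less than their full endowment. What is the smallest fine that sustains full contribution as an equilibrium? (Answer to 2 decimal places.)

4.95 billion dollars

Given the others contribute fully, the best deviation is to contribute 0 (any partial contribution still incurs the fine and gives up units whose private return 0.5500 is below 1).
Deviating from 11 to 0 saves 11 billion dollars but forfeits the deviator's share of the drop in the mitigation fund: 2.2/4 × 11 = 6.05.
So the deviation gain is 11 − 6.05 = 4.95, and the fine must be at least 4.95 billion dollars to wipe it out.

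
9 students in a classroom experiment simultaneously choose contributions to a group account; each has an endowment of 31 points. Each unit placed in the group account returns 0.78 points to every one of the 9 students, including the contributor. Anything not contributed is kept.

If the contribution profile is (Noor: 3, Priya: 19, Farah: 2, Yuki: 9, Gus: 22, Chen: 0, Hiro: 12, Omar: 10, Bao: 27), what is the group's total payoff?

Total contributed: 3 + 19 + 2 + 9 + 22 + 0 + 12 + 10 + 27 = 104; total kept: 9 × 31 − 104 = 175.
The group account pays out 0.78 × 9 × 104 = 730.08 in aggregate.
Group total = 175 + 730.08 = 905.08.

905.08 points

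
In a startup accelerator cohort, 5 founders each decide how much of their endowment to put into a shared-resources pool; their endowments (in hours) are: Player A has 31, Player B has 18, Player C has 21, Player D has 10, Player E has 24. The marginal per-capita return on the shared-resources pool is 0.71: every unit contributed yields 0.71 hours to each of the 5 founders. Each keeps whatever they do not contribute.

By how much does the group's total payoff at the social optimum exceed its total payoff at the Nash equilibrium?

The private return per contributed unit is 0.71 < 1 for everyone, so the Nash equilibrium is zero contribution and the group total is Σ E_j = 31 + 18 + 21 + 10 + 24 = 104.
Each contributed unit returns 3.550 to the group, so the social optimum is full contribution by everyone: group total = 3.550 × 104 = 369.20.
Efficiency loss = (3.550 − 1) × 104 = 265.20.

265.20 hours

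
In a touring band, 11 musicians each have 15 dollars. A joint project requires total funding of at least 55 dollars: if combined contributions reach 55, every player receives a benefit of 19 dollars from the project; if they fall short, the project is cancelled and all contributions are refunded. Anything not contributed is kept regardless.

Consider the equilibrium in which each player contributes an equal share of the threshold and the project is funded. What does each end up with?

29 dollars

Equal share of the threshold: 55/11 = 5.
At this profile no one gains by cutting their contribution: any cut drops the total below 55, the project is cancelled, contributions are refunded, and the deviator ends with 15, which is less than 15 − 5 + 19 = 29. Contributing more than 5 just wastes the excess. So contributing exactly 5 is a best response.
Each player's payoff: 15 − 5 + 19 = 29.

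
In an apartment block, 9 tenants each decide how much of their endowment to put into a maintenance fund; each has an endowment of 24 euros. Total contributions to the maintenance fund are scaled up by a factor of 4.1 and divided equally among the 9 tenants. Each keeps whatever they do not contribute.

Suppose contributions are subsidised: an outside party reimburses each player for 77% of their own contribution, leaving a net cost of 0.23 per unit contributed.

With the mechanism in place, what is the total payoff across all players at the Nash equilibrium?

The effective private return per unit is now (4.1/9) / 0.23 = 1.9807 > 1, so every player's dominant strategy flips to full contribution.
So the Nash equilibrium is full contribution by all 9; the group earns 9 × (24 × 0.77 + 4.1 × 24) = 1051.92.

1051.92 euros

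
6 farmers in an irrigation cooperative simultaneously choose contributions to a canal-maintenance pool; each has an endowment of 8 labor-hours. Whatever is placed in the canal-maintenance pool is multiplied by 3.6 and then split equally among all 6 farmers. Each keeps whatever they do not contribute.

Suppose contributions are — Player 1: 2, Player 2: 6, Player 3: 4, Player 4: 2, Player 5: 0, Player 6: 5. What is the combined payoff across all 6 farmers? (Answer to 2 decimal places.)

97.40 labor-hours

Total contributed: 2 + 6 + 4 + 2 + 0 + 5 = 19; total kept: 6 × 8 − 19 = 29.
The canal-maintenance pool pays out 3.6 × 19 = 68.40 in aggregate.
Group total = 29 + 68.40 = 97.40.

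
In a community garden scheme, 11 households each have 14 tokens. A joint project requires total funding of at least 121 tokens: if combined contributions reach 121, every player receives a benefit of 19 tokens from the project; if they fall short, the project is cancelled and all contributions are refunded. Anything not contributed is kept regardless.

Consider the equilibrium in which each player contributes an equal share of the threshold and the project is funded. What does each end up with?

Equal share of the threshold: 121/11 = 11.
At this profile no one gains by cutting their contribution: any cut drops the total below 121, the project is cancelled, contributions are refunded, and the deviator ends with 14, which is less than 14 − 11 + 19 = 22. Contributing more than 11 just wastes the excess. So contributing exactly 11 is a best response.
Each player's payoff: 14 − 11 + 19 = 22.

22 tokens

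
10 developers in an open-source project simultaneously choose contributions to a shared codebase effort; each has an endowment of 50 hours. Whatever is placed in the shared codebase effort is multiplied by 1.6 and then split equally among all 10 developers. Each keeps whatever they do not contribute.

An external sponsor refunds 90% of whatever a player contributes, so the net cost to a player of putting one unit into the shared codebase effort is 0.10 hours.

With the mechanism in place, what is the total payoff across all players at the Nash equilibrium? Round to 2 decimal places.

1250.00 hours

The effective private return per unit is now (1.6/10) / 0.10 = 1.6000 > 1, so every player's dominant strategy flips to full contribution.
At the Nash equilibrium everyone contributes 50. Group total payoff = 10 × (50 × 0.90 + 1.6 × 50) = 1250.00.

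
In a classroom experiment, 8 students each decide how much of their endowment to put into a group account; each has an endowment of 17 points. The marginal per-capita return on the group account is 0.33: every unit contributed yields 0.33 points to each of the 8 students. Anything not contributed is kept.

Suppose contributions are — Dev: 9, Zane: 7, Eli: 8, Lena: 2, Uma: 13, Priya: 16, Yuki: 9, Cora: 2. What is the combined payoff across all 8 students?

Total contributed: 9 + 7 + 8 + 2 + 13 + 16 + 9 + 2 = 66; total kept: 8 × 17 − 66 = 70.
The group account pays out 0.33 × 8 × 66 = 174.24 in aggregate.
Group total = 70 + 174.24 = 244.24.

244.24 points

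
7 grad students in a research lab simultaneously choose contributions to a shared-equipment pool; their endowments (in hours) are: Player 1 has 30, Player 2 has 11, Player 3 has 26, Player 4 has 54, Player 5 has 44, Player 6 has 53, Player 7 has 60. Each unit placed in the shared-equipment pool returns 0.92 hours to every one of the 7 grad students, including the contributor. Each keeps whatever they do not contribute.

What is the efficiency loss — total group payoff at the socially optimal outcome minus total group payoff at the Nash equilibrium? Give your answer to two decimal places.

The private return per contributed unit is 0.92 < 1 for everyone, so the Nash equilibrium is zero contribution and the group total is Σ E_j = 30 + 11 + 26 + 54 + 44 + 53 + 60 = 278.
Each contributed unit returns 6.440 to the group, so the social optimum is full contribution by everyone: group total = 6.440 × 278 = 1790.32.
Efficiency loss = (6.440 − 1) × 278 = 1512.32.

1512.32 hours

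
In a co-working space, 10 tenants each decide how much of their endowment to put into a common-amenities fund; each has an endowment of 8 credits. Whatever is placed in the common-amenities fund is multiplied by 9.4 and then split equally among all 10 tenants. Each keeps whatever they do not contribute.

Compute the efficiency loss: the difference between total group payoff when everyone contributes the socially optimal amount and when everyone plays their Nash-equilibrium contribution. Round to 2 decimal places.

672.00 credits

Each contributed unit returns 9.4/10 = 0.9400 to its contributor — below 1 — so contributing 0 is dominant for every player. At the Nash equilibrium everyone keeps their 8, and the group total is 10 × 8 = 80.
Each contributed unit returns 9.400 to the group as a whole (0.9400 to each of 10 players), which exceeds 1, so the social optimum is full contribution: group total = 9.400 × 80 = 752.00.
Efficiency loss = 752.00 − 80 = 672.00.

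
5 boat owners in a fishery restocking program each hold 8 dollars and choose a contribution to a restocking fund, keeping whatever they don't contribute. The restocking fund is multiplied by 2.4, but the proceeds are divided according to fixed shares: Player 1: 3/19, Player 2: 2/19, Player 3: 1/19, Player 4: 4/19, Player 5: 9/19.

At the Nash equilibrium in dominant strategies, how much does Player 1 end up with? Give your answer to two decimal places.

11.03 dollars

A player with share s gets back 2.4·s per unit contributed, so full contribution is dominant for anyone with s > 1/2.4 = 0.4167 and zero contribution is dominant for anyone below.
Only Player 5 (9/19) clears that bar, contributing 8; the remaining 4 contribute 0. Total contributed: 8.
Player 1 keeps 8 and receives 2.4 × 8 × 3/19 = 3.03 from the restocking fund, for a payoff of 11.03.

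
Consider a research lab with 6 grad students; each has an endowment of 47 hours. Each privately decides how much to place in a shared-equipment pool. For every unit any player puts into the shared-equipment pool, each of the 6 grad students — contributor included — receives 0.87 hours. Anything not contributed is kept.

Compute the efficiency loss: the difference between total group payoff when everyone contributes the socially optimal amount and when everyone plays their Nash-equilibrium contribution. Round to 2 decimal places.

The private return per contributed unit is 0.87 < 1, so contributing 0 is dominant for every player. At the Nash equilibrium everyone keeps their 47, and the group total is 6 × 47 = 282.
Each contributed unit returns 5.220 to the group as a whole (0.87 to each of 6 players), which exceeds 1, so the social optimum is full contribution: group total = 5.220 × 282 = 1472.04.
Efficiency loss = 1472.04 − 282 = 1190.04.

1190.04 hours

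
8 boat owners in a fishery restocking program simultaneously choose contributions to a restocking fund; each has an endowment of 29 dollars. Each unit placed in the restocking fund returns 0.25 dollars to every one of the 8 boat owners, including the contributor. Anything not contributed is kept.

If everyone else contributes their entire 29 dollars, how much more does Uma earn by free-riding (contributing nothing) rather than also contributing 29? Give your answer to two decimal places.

21.75 dollars

Switching from a contribution of 29 to 0 lets Uma keep an extra 29 dollars, but lowers the restocking fund by 29, which costs Uma their own share of that drop: 0.25 × 29 = 7.25.
Net gain = 29 − 7.25 = 21.75. The private return per contributed unit (0.25) is below 1, so free-riding is indeed the best response regardless of what the others do.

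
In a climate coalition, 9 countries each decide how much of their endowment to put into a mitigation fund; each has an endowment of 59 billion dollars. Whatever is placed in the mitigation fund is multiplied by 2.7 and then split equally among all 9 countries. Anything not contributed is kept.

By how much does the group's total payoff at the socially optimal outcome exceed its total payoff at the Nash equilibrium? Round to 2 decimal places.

Each contributed unit returns 2.7/9 = 0.3000 to its contributor — below 1 — so contributing 0 is dominant for every player. At the Nash equilibrium everyone keeps their 59, and the group total is 9 × 59 = 531.
Each contributed unit returns 2.700 to the group as a whole (0.3000 to each of 9 players), which exceeds 1, so the social optimum is full contribution: group total = 2.700 × 531 = 1433.70.
Efficiency loss = 1433.70 − 531 = 902.70.

902.70 billion dollars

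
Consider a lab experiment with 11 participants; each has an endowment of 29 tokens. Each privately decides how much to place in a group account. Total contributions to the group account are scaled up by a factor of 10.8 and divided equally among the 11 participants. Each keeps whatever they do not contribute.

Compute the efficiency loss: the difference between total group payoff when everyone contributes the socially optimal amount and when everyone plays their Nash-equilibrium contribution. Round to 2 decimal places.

Each contributed unit returns 10.8/11 = 0.9818 to its contributor — below 1 — so contributing 0 is dominant for every player. At the Nash equilibrium everyone keeps their 29, and the group total is 11 × 29 = 319.
Each contributed unit returns 10.800 to the group as a whole (0.9818 to each of 11 players), which exceeds 1, so the social optimum is full contribution: group total = 10.800 × 319 = 3445.20.
Efficiency loss = 3445.20 − 319 = 3126.20.

3126.20 tokens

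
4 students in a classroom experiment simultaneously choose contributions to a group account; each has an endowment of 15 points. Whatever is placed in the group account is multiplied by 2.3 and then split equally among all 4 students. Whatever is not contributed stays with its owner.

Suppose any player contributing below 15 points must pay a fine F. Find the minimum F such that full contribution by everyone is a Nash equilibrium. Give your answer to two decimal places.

Given the others contribute fully, the best deviation is to contribute 0 (any partial contribution still incurs the fine and gives up units whose private return 0.5750 is below 1).
Deviating from 15 to 0 saves 15 points but forfeits the deviator's share of the drop in the group account: 2.3/4 × 15 = 8.62.
So the deviation gain is 15 − 8.62 = 6.38, and the fine must be at least 6.38 points to wipe it out.

6.38 points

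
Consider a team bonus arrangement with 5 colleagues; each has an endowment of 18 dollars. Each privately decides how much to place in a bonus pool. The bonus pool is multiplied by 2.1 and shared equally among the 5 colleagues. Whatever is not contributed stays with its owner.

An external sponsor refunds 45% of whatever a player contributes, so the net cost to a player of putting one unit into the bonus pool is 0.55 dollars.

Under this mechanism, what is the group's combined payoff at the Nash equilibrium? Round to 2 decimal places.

90.00 dollars

Even with the mechanism, each unit contributed returns only (2.1/5) / 0.55 = 0.7636 per unit of net cost, so contributing nothing is still dominant.
At the Nash equilibrium no one contributes; group total payoff = 5 × 18 = 90.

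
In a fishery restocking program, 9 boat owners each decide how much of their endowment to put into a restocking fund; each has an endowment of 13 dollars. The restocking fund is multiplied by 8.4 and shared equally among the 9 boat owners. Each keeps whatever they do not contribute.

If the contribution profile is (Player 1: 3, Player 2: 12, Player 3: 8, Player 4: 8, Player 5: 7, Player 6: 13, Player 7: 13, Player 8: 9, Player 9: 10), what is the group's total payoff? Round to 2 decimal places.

731.20 dollars

Total contributed: 3 + 12 + 8 + 8 + 7 + 13 + 13 + 9 + 10 = 83; total kept: 9 × 13 − 83 = 34.
The restocking fund pays out 8.4 × 83 = 697.20 in aggregate.
Group total = 34 + 697.20 = 731.20.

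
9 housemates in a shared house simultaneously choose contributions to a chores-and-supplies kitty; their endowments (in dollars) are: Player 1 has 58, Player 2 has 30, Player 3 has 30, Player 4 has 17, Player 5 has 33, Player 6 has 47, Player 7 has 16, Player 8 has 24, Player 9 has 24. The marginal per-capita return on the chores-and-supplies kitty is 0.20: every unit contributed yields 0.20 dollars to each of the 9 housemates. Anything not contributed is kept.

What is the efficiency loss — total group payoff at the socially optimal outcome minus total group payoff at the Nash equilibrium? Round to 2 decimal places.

223.20 dollars

The private return per contributed unit is 0.20 < 1 for everyone, so the Nash equilibrium is zero contribution and the group total is Σ E_j = 58 + 30 + 30 + 17 + 33 + 47 + 16 + 24 + 24 = 279.
Each contributed unit returns 1.800 to the group, so the social optimum is full contribution by everyone: group total = 1.800 × 279 = 502.20.
Efficiency loss = (1.800 − 1) × 279 = 223.20.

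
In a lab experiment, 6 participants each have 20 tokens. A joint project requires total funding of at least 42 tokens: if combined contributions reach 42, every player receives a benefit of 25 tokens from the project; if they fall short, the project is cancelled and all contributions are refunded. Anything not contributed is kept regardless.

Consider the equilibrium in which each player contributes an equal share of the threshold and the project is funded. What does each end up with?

Equal share of the threshold: 42/6 = 7.
At this profile no one gains by cutting their contribution: any cut drops the total below 42, the project is cancelled, contributions are refunded, and the deviator ends with 20, which is less than 20 − 7 + 25 = 38. Contributing more than 7 just wastes the excess. So contributing exactly 7 is a best response.
Each player's payoff: 20 − 7 + 25 = 38.

38 tokens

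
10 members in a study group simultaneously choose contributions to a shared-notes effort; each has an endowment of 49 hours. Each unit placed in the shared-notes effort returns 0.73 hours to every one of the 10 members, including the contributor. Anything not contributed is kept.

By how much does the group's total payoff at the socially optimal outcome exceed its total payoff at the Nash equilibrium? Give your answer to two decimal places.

The private return per contributed unit is 0.73 < 1, so contributing 0 is dominant for every player. At the Nash equilibrium everyone keeps their 49, and the group total is 10 × 49 = 490.
Each contributed unit returns 7.300 to the group as a whole (0.73 to each of 10 players), which exceeds 1, so the social optimum is full contribution: group total = 7.300 × 490 = 3577.00.
Efficiency loss = 3577.00 − 490 = 3087.00.

3087.00 hours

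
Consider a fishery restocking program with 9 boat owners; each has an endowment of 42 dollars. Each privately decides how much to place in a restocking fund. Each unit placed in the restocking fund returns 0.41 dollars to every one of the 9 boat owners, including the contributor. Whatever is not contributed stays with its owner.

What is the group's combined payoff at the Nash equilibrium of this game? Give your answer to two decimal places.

The private return per contributed unit is 0.41 < 1, so contributing 0 is dominant for every player. At the Nash equilibrium everyone keeps their 42, and the group total is 9 × 42 = 378.

378.00 dollars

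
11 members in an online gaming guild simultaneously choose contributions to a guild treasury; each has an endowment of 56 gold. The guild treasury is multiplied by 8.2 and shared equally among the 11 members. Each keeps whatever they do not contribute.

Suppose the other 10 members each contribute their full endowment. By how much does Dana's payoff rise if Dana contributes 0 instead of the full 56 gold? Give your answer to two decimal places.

Switching from a contribution of 56 to 0 lets Dana keep an extra 56 gold, but lowers the guild treasury by 56, which costs Dana their own share of that drop: 8.2/11 × 56 = 41.75.
Net gain = 56 − 41.75 = 14.25. The private return per contributed unit (0.7455) is below 1, so free-riding is indeed the best response regardless of what the others do.

14.25 gold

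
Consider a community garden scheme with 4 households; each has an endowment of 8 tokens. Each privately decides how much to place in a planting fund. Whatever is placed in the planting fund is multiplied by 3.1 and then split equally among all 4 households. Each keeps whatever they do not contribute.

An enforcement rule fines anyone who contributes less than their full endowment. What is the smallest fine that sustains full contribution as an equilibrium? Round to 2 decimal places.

Given the others contribute fully, the best deviation is to contribute 0 (any partial contribution still incurs the fine and gives up units whose private return 0.7750 is below 1).
Deviating from 8 to 0 saves 8 tokens but forfeits the deviator's share of the drop in the planting fund: 3.1/4 × 8 = 6.20.
So the deviation gain is 8 − 6.20 = 1.80, and the fine must be at least 1.80 tokens to wipe it out.

1.80 tokens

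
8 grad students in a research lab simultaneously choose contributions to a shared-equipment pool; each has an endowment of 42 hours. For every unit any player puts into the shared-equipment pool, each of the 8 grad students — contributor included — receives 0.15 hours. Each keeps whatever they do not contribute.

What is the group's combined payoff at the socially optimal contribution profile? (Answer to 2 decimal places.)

403.20 hours

Each contributed unit returns 1.200 to the group as a whole (0.15 to each of 8 players), which exceeds 1, so the social optimum is full contribution: group total = 1.200 × 336 = 403.20.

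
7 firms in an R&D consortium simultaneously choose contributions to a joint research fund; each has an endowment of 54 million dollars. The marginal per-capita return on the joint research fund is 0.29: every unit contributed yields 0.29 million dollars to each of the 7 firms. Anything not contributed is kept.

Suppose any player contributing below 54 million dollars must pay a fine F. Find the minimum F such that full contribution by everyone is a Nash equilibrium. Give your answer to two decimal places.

Given the others contribute fully, the best deviation is to contribute 0 (any partial contribution still incurs the fine and gives up units whose private return 0.29 is below 1).
Deviating from 54 to 0 saves 54 million dollars but forfeits the deviator's share of the drop in the joint research fund: 0.29 × 54 = 15.66.
So the deviation gain is 54 − 15.66 = 38.34, and the fine must be at least 38.34 million dollars to wipe it out.

38.34 million dollars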